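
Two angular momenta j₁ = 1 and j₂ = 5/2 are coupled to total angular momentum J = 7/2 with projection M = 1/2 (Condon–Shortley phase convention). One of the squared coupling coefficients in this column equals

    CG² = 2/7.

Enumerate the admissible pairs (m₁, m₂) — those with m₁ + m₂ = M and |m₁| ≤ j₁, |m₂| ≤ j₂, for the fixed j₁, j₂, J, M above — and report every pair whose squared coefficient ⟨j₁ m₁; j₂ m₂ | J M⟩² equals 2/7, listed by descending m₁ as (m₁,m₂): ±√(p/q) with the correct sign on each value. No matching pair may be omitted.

Admissible pairs with m₁+m₂ = M = 1/2: (-1,3/2), (0,1/2), (1,-1/2)
  (m₁,m₂)=(1,-1/2): CG² = 2/7, CG = +√(2/7)   ← matches the target
  (m₁,m₂)=(0,1/2): CG² = 4/7, CG = +√(4/7)
  (m₁,m₂)=(-1,3/2): CG² = 1/7, CG = +√(1/7)
Pairs with CG² = 2/7: (1,-1/2): +√(2/7)

(1,-1/2): +√(2/7)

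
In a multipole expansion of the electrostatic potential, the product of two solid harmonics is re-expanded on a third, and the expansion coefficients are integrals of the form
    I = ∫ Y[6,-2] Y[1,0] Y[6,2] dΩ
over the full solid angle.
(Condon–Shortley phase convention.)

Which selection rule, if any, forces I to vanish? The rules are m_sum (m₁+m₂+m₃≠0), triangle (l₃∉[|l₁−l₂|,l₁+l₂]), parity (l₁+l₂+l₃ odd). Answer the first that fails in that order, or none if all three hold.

Σmᵢ = 0  ✓
l₃∈[|l₁−l₂|,l₁+l₂]=[5,7], have l₃=6  ✓
Σlᵢ = 13 ⇒ odd  ✗

parity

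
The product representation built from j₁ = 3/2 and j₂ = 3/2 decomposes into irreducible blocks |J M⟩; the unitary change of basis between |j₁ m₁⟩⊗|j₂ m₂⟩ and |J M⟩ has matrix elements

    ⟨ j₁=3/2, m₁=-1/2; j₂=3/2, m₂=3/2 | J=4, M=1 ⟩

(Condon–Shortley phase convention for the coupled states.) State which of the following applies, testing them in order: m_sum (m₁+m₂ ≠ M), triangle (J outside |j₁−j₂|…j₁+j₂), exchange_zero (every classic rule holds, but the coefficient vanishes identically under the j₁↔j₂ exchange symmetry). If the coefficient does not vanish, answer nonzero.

m-sum: m₁+m₂ = -1/2+3/2 = 1, M = 1  ✓
triangle: need |j₁−j₂| ≤ J ≤ j₁+j₂, i.e. J ∈ [0, 3]; J = 4 is outside ✗ ⇒ coefficient is 0

triangle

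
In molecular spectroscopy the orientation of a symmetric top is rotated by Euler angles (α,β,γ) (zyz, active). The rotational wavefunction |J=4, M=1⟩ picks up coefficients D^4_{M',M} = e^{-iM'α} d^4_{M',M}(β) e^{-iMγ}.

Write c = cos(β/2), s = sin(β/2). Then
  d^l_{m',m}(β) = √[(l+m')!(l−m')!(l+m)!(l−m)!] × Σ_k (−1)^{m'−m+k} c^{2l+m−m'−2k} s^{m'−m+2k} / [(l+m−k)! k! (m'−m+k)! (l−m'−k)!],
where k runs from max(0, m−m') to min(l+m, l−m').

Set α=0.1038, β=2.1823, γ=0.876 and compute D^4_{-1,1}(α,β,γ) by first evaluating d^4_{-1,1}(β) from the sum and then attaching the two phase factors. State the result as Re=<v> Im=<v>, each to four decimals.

First d^4_{-1,1}(β=2.1823), then the phase factors e^{-i(-1)α} and e^{-i(1)γ}:
With c≡cos(β/2)=0.461465 and s≡sin(β/2)=0.887158, N=[6·120·120·6]^{1/2}=720.000000
k: max(0,(1)−(-1))=2 … min(4+(1),4−(-1))=5
  k=2: (−1)^0·720.0000/(72)·0.4615^6·0.8872^2 = +0.076004
  k=3: (−1)^1·720.0000/(24)·0.4615^4·0.8872^4 = -0.842718
  k=4: (−1)^2·720.0000/(48)·0.4615^2·0.8872^6 = +1.557313
  k=5: (−1)^3·720.0000/(720)·0.4615^0·0.8872^8 = -0.383715
d^4_{-1,1}(2.1823) = +0.076004 -0.842718 +1.557313 -0.383715 = +0.406885
Phases: e^{-i·(-1)·0.1038}=+0.994618+0.103614i, e^{-i·(1)·0.8760}=+0.640229-0.768184i ⇒ D=+0.291483-0.283889i

Re=0.2915 Im=-0.2839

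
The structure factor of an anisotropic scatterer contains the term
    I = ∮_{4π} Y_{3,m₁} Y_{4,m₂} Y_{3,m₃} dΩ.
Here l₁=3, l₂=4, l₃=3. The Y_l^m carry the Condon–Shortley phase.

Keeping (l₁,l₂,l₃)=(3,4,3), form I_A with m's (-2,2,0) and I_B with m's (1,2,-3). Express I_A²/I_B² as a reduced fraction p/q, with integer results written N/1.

1/18

l's match ⇒ only the (l;m) 3-j factors differ between A and B.
A: triangle coeff Δ(3,4,3) = 1/34650; Σ_t [3,4]: t=3:−1/72 t=4:+1/96 = -1/288; (3j)²=1/462 [(3 4 3; -2 2 0)], sign=+1
B: triangle coeff Δ(3,4,3) = 1/34650; Σ_t [2,2]: t=2:+1/192 = 1/192; (3j)²=3/77 [(3 4 3; 1 2 -3)], sign=+1
I_A²/I_B² = (1/462)/(3/77) = 1/18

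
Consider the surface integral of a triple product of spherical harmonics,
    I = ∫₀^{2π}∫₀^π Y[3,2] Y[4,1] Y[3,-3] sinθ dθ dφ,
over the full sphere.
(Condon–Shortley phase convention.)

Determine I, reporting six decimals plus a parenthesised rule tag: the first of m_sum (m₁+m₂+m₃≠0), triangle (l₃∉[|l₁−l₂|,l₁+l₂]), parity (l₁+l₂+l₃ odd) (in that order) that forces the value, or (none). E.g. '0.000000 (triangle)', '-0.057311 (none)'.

0.140463 (none)

Checks pass: Σm=0; 10 even; l₃=3∈[1,7].
(2·3+1)(2·4+1)(2·3+1) = 441
Δ: 4! 2! 4! / 11! → 1/34650
sum: t=1:−1/72 t=2:+1/16 t=3:−1/72 = 5/144
3j²(3 4 3; 0 0 0) = Δ·Π!·Σ² = 2/77  (sign -1)
sum: t=1:−1/288 = -1/288
3j²(3 4 3; 2 1 -3) = Δ·Π!·Σ² = 5/231  (sign -1)
combine: 4πI² = 441·2/77·5/231 = 30/121
take √, sign +1: I = 0.14046335
No selection rule forces the value: the integral is nonzero (none).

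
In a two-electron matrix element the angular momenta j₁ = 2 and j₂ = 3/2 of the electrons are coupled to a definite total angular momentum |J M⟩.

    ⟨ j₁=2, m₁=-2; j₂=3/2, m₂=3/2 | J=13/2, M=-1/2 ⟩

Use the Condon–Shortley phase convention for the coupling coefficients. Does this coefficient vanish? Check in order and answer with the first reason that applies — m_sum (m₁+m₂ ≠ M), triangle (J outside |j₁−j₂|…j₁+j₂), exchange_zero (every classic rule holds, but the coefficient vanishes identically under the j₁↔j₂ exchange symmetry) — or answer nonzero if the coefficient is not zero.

triangle

m-sum: m₁+m₂ = -2+3/2 = -1/2, M = -1/2  ✓
triangle: need |j₁−j₂| ≤ J ≤ j₁+j₂, i.e. J ∈ [1/2, 7/2]; J = 13/2 is outside ✗ ⇒ coefficient is 0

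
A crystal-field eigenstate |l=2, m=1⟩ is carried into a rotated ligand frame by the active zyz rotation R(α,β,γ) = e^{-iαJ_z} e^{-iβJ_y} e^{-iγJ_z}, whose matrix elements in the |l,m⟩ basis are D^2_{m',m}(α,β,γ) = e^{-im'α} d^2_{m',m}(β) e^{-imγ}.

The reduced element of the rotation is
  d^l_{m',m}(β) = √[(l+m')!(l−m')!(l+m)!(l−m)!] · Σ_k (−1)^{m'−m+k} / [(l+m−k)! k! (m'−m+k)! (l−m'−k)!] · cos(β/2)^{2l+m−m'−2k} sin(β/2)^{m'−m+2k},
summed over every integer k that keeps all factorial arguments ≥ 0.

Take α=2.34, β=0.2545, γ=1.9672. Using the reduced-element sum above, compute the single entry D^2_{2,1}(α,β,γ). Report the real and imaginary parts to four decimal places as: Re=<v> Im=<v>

Re=-0.2315 Im=0.0882

Split into d^2_{2,1}(β=0.2545) × two z-phases.
Half-angle: c=0.991915, s=0.126907. N=√(24·1·6·1)=12.000000
k: max(0,(1)−(2))=0 … min(2+(1),2−(2))=0
  k=0: (−1)^1·12.0000/(6)·0.9919^3·0.1269^1 = -0.247707
d^2_{2,1}(0.2545) = -0.247707
D = (-0.032383+0.999476i)·(-0.247707)·(-0.386103-0.922456i) = -0.231476+0.088191i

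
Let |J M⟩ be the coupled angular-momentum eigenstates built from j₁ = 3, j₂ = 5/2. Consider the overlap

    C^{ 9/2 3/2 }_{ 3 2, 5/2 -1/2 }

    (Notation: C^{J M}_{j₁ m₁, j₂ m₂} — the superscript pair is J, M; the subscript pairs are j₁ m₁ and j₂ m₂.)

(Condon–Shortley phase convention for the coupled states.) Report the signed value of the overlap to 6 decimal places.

+0.604815

√[10·1!5!4!/11! · 5!1!2!3!6!3!] = √(345600/77)
  +(−1)^0/∏(0,1,1,2,4,2)! = 1/96  (running 1/96)
  +(−1)^1/∏(1,0,0,1,5,3)! = -1/720  (running 13/1440)
⟨..|..⟩ = √(345600/77)·(13/1440) = +0.604815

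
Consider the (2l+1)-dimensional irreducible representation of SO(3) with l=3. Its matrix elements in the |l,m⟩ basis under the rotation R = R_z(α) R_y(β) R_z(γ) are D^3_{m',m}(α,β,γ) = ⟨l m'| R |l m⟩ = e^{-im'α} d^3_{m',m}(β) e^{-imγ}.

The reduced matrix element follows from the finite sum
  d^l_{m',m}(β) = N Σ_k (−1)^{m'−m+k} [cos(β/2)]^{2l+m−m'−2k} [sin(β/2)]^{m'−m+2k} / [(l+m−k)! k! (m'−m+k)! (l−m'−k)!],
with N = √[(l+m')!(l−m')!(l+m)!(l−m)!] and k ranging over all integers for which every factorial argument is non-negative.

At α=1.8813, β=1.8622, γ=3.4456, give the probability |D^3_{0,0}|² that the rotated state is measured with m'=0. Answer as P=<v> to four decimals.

P=0.1381

First d^3_{0,0}(β=1.8622), then the phase factors e^{-i(0)α} and e^{-i(0)γ}:
With c≡cos(β/2)=0.596952 and s≡sin(β/2)=0.802277, N=[6·6·6·6]^{1/2}=36.000000
Admissible k: 0..3 (factorial args all ≥0)
  k=0: (−1)^0·36.0000/(36)·0.5970^6·0.8023^0 = +0.045252
  k=1: (−1)^1·36.0000/(4)·0.5970^4·0.8023^2 = -0.735611
  k=2: (−1)^2·36.0000/(4)·0.5970^2·0.8023^4 = +1.328675
  k=3: (−1)^3·36.0000/(36)·0.5970^0·0.8023^6 = -0.266653
d^3_{0,0}(1.8622) = +0.045252 -0.735611 +1.328675 -0.266653 = +0.371662
|D^3_{0,0}|² = |d^3_{0,0}(β)|² = (+0.371662)² = 0.138133 (the z-rotation phases have unit modulus)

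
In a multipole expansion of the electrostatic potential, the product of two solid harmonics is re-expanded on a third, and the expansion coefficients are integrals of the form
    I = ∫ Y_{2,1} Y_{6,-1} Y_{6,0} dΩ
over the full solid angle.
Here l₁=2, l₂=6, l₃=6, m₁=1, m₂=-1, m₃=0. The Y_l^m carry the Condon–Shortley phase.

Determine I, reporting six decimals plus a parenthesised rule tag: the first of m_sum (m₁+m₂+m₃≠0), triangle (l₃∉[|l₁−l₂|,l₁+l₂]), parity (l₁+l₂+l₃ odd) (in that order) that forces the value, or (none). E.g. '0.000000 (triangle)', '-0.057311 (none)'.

m-sum 0 ✓  L=14 even ✓  4≤6≤8 ✓
Π(2lᵢ+1) = 5×13×13 = 845
triangle coeff Δ(2,6,6) = 1/90090
Σ_t [0,2]: t=0:+1/69120 t=1:−1/14400 t=2:+1/69120 = -7/172800
(3j)²=14/715 [(2 6 6; 0 0 0)], sign=-1
Σ_t [0,1]: t=0:+1/28800 t=1:−1/34560 = 1/172800
(3j)²=1/1430 [(2 6 6; 1 -1 0)], sign=+1
⇒ 4πI² = 7/605
I = (-1)√(7/605/(4π)) = -0.03034355
No selection rule forces the value: the integral is nonzero (none).

-0.030344 (none)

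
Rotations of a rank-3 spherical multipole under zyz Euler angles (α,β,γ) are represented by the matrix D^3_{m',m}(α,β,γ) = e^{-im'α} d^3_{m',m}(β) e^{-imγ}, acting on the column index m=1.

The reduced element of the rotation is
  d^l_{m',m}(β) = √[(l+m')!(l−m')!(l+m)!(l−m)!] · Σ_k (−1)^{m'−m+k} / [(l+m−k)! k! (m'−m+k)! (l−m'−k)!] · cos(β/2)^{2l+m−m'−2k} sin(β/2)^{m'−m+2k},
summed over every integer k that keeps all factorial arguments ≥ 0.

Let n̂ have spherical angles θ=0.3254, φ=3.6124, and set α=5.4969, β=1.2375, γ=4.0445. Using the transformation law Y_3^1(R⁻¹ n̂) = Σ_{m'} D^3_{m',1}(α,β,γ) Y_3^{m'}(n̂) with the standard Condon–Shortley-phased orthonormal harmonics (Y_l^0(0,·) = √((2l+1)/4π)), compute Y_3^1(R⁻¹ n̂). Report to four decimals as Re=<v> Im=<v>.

Need the full column D^3_{m',1} for m'=−3..3 at α=5.4969, β=1.2375, γ=4.0445.
cos(β/2)=0.814604, sin(β/2)=0.580017
d^3_{-3,1}: single k=4 term ⇒ +0.290873;  D = +0.288775-0.034870i
d^3_{-2,1}: k∈[3..4] ⇒ +0.667103 -0.169103 = +0.498000;  D = +0.391542+0.307732i
d^3_{-1,1}: k∈[2..4] ⇒ +0.888832 -0.600824 +0.038076 = +0.326084;  D = +0.038517+0.323801i
d^3_{0,1}: k∈[1..3] ⇒ +0.720717 -1.096162 +0.185243 = -0.190202;  D = +0.117798-0.149333i
d^3_{1,1}: k∈[0..2] ⇒ +0.292200 -1.185109 +0.450618 = -0.442292;  D = +0.439287-0.051464i
d^3_{2,1}: k∈[0..1] ⇒ -0.657921 +0.667103 = +0.009181;  D = -0.007199-0.005699i
d^3_{3,1}: single k=0 term ⇒ +0.573739;  D = -0.065748-0.569959i
Y_3^{m'}(θ=0.3254,φ=3.6124) and Σ D·Y over m':
  (+0.2888-0.0349i)·(-0.0021+0.0135i)  (+0.3915+0.3077i)·(+0.0582-0.0800i)  (+0.0385+0.3238i)·(-0.3213+0.1635i)  (+0.1178-0.1493i)·(+0.5265+0.0000i)  (+0.4393-0.0515i)·(+0.3213+0.1635i)  (-0.0072-0.0057i)·(+0.0582+0.0800i)  (-0.0657-0.5700i)·(+0.0021+0.0135i)
Y_3^1(R⁻¹ n̂) = +0.201082-0.133515i

Re=0.2011 Im=-0.1335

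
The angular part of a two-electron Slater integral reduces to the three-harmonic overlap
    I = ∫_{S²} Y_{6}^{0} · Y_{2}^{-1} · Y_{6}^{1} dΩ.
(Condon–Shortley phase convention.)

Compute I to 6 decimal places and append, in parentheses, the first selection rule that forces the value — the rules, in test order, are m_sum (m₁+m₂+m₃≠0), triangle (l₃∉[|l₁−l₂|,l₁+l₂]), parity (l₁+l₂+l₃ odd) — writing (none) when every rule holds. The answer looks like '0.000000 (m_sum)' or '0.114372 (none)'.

-0.030344 (none)

Rules hold: Σm=0, L=14 even, 4≤6≤8.
N = 13·5·13 = 845
Δ = 2!·10!·2!/15! = 1/90090
Racah Σ t=0..2: t=0:+1/69120 t=1:−1/14400 t=2:+1/69120 = -7/172800
⇒ 3j(6 2 6; 0 0 0)² = 14/715, sgn -1
Racah Σ t=0..1: t=0:+1/34560 t=1:−1/28800 = -1/172800
⇒ 3j(6 2 6; 0 -1 1)² = 1/1430, sgn +1
4πI² = N·(3j₀)²·(3jₘ)² = 7/605
I = -1·√(0.0115702/4π) = -0.03034355
No selection rule forces the value: the integral is nonzero (none).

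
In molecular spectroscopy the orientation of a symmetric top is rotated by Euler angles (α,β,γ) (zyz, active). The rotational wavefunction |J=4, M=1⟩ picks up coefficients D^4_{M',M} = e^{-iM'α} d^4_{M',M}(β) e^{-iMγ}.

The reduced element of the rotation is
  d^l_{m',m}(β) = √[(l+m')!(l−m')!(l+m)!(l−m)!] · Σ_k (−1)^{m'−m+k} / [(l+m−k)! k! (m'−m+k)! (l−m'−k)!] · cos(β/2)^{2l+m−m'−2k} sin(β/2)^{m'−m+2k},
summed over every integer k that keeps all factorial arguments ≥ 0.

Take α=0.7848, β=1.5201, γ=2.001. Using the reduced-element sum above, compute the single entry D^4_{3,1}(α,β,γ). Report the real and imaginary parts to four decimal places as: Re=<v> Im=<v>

Re=0.0966 Im=-0.2589

D^4_{3,1}(0.7848,1.5201,2.0010) = e^{-i·3·0.7848}·d^4_{3,1}(1.5201)·e^{-i·1·2.0010}. Compute d first:
Half-angle: c=0.724802, s=0.688958. N=√(5040·1·120·6)=1904.940944
Admissible k: 0..1 (factorial args all ≥0)
  k=0: (−1)^2·1904.9409/(240)·0.7248^6·0.6890^2 = +0.546223
  k=1: (−1)^3·1904.9409/(144)·0.7248^4·0.6890^4 = -0.822556
d^4_{3,1}(1.5201) = +0.546223 -0.822556 = -0.276333
Attach z-rotation phases: D = e^{-i(3)(0.7848)}·(-0.276333)·e^{-i(1)(2.0010)} = +0.096566-0.258911i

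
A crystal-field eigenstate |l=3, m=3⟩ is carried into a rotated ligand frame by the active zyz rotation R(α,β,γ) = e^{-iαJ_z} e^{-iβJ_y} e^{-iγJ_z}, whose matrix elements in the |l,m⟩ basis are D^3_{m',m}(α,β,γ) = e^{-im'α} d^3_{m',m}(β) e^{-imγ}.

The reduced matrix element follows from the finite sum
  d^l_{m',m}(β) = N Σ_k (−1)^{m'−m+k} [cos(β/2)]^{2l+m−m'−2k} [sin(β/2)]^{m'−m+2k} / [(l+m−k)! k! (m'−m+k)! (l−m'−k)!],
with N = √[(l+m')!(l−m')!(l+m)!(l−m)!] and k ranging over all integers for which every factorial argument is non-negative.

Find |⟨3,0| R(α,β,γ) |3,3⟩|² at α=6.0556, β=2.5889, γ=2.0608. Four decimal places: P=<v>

P=0.0065

First d^3_{0,3}(β=2.5889), then the phase factors e^{-i(0)α} and e^{-i(3)γ}:
Half-angle: c=0.272842, s=0.962059. N=√(6·6·720·1)=160.996894
k: max(0,(3)−(0))=3 … min(3+(3),3−(0))=3
  k=3: (−1)^0·160.9969/(36)·0.2728^3·0.9621^3 = +0.080883
d^3_{0,3}(2.5889) = +0.080883
|D^3_{0,3}|² = |d^3_{0,3}(β)|² = (+0.080883)² = 0.006542 (the z-rotation phases have unit modulus)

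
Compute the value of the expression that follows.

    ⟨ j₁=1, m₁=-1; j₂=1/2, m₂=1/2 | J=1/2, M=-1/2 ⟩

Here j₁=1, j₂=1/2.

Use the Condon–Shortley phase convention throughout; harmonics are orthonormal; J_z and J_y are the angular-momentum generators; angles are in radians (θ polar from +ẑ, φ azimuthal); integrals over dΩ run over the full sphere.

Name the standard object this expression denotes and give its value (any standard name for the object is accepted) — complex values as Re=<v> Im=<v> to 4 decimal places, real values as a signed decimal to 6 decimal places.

Clebsch–Gordan coefficient, −√(2/3) ≈ -0.816497

This is a Clebsch–Gordan (vector-coupling) coefficient.
triangle: 1!·1!·0!/3! = 1/6
(j±m)!: 0!·2!·1!·0!·0!·1! = 2
prefactor² = (2J+1)·Δ·N² = 2/3
  k=1: −1/(1!·0!·1!·0!·0!·0!) = -1
Σ = -1  ⇒  CG² = 2/3·(-1)² = 2/3
CG = −√(2/3) = -0.816497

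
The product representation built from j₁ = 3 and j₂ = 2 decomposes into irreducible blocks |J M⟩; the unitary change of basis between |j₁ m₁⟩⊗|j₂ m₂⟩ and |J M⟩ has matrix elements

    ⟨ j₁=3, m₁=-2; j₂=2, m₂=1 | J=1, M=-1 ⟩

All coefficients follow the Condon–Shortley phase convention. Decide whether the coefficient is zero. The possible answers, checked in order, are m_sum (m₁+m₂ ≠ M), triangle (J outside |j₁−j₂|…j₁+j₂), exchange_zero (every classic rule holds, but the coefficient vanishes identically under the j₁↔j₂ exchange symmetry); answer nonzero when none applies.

nonzero

m-sum: m₁+m₂ = -2+1 = -1, M = -1  ✓
triangle: |j₁−j₂| = 1 ≤ J = 1 ≤ j₁+j₂ = 5  ✓
exchange: j₁≠j₂ or m₁≠m₂ — the exchange symmetry imposes no constraint here
value check: CG = −√(2/7) = -0.534522 ≠ 0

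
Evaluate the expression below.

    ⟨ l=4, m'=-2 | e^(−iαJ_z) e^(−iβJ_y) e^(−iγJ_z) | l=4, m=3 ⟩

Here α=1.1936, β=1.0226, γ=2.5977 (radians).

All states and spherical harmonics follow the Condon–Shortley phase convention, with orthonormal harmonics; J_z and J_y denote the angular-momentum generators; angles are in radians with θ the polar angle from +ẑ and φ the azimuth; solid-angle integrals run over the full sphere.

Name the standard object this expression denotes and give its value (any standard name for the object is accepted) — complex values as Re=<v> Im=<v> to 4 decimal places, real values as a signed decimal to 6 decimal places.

This is a Wigner D-matrix element — the rotation-matrix element ⟨l m'| R(α,β,γ) |l m⟩ in the angular-momentum basis.
First d^4_{-2,3}(β=1.0226), then the phase factors e^{-i(-2)α} and e^{-i(3)γ}:
With c≡cos(β/2)=0.872109 and s≡sin(β/2)=0.489311, N=[2·720·5040·1]^{1/2}=2693.993318
Admissible k: 5..6 (factorial args all ≥0)
  k=5: (−1)^0·2693.9933/(240)·0.8721^3·0.4893^5 = +0.208845
  k=6: (−1)^1·2693.9933/(720)·0.8721^1·0.4893^7 = -0.021915
d^4_{-2,3}(1.0226) = +0.208845 -0.021915 = +0.186931
Attach z-rotation phases: D = e^{-i(-2)(1.1936)}·(+0.186931)·e^{-i(3)(2.5977)} = +0.119494+0.143751i

Wigner D-matrix element, Re=0.1195 Im=0.1438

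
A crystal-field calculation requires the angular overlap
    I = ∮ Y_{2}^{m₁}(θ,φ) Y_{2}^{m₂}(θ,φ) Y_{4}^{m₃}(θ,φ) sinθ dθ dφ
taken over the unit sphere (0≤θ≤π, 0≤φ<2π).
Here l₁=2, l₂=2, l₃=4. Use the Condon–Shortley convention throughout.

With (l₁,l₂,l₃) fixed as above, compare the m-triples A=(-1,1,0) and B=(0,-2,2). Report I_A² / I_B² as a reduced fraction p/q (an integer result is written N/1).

Shared (l₁,l₂,l₃)=(2,2,4): N and (l;000)² cancel in I_A²/I_B².
A: Δ = 0!·4!·4!/9! = 1/630; Racah Σ t=0..0: t=0:+1/36 = 1/36; ⇒ 3j(2 2 4; -1 1 0)² = 8/315, sgn +1
B: Δ = 0!·4!·4!/9! = 1/630; Racah Σ t=0..0: t=0:+1/96 = 1/96; ⇒ 3j(2 2 4; 0 -2 2)² = 1/42, sgn +1
I_A²/I_B² = (8/315)/(1/42) = 16/15

16/15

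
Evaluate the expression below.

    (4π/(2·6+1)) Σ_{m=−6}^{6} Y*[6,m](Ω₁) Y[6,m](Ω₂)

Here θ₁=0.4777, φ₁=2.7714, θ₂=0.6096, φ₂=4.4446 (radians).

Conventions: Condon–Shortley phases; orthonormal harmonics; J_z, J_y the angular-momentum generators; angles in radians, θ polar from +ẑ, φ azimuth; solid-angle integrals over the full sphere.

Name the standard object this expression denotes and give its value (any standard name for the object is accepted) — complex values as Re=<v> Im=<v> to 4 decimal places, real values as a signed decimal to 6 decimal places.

This sum is the spherical-harmonic addition theorem: it equals the Legendre polynomial P_l(cos γ) of the angle γ between the two directions.
Addition theorem: P_6(cos γ) = (4π/13) Σ_m Y*_{lm}(Ω₁) Y_{lm}(Ω₂), m = −6…6:
  m=-6: (-0.002762, -0.003630) × (0.000611, -0.017005) = (-0.000063, 0.000045)  (running Σ = (-0.000063, 0.000045))
  m=-5: (0.008440, 0.029331) × (-0.082151, 0.019396) = (-0.001262, -0.002246)  (running Σ = (-0.001326, -0.002201))
  m=-4: (0.010998, -0.121832) × (0.117448, 0.215170) = (0.027506, -0.011943)  (running Σ = (0.026181, -0.014144))
  m=-3: (-0.141679, 0.285804) × (0.316982, -0.305791) = (0.042486, 0.133919)  (running Σ = (0.068667, 0.119775))
  m=-2: (0.372438, -0.340332) × (-0.349948, -0.207671) = (-0.201011, 0.041754)  (running Σ = (-0.132344, 0.161529))
  m=-1: (-0.292483, 0.113508) × (0.013042, -0.047533) = (0.001581, 0.015383)  (running Σ = (-0.130763, 0.176912))
  m=0: (-0.305332, -0.000000) × (-0.418905, 0.000000) = (0.127905, 0.000000)  (running Σ = (-0.002858, 0.176912))
  m=1: (0.292483, 0.113508) × (-0.013042, -0.047533) = (0.001581, -0.015383)  (running Σ = (-0.001277, 0.161529))
  m=2: (0.372438, 0.340332) × (-0.349948, 0.207671) = (-0.201011, -0.041754)  (running Σ = (-0.202289, 0.119775))
  m=3: (0.141679, 0.285804) × (-0.316982, -0.305791) = (0.042486, -0.133919)  (running Σ = (-0.159802, -0.014144))
  m=4: (0.010998, 0.121832) × (0.117448, -0.215170) = (0.027506, 0.011943)  (running Σ = (-0.132296, -0.002201))
  m=5: (-0.008440, 0.029331) × (0.082151, 0.019396) = (-0.001262, 0.002246)  (running Σ = (-0.133558, 0.000045))
  m=6: (-0.002762, 0.003630) × (0.000611, 0.017005) = (-0.000063, -0.000045)  (running Σ = (-0.133622, -0.000000))
Total Σ_m = (-0.133622, -0.000000). Multiply by 0.966644: (-0.129165, -0.000000). P_6(cos γ) = -0.129165

Legendre polynomial (addition theorem), -0.129165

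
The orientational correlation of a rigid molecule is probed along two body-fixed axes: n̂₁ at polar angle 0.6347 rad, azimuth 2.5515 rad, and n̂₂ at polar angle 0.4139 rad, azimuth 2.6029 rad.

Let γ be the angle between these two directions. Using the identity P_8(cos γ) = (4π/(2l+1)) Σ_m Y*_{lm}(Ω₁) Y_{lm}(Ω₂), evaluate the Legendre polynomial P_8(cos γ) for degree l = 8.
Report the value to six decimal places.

0.288775

Term-by-term m-sum for l=8 (normalisation 4π/17 = 0.739198):
  m=-8: (0.000066, 0.007874) × (-0.000138, -0.000325) = (0.000003, -0.000001)  (running Σ = (0.000003, -0.000001))
  m=-7: (0.023505, -0.035741) × (0.002597, 0.001891) = (0.000129, -0.000048)  (running Σ = (0.000131, -0.000049))
  m=-6: (-0.131531, 0.055450) × (-0.018361, -0.001667) = (0.002508, -0.000799)  (running Σ = (0.002639, -0.000848))
  m=-5: (0.316915, 0.061320) × (0.067594, -0.032496) = (0.023414, -0.006154)  (running Σ = (0.026053, -0.007002))
  m=-4: (-0.340566, -0.337733) × (-0.121404, 0.183705) = (0.103389, -0.021562)  (running Σ = (0.129442, -0.028563))
  m=-3: (0.073763, 0.364854) × (0.020274, -0.447431) = (0.164743, -0.025607)  (running Σ = (0.294185, -0.054170))
  m=-2: (-0.031968, 0.077636) × (0.257222, 0.478306) = (-0.045356, 0.004679)  (running Σ = (0.248828, -0.049491))
  m=-1: (0.345615, -0.231455) × (-0.134050, -0.080116) = (-0.064873, 0.003337)  (running Σ = (0.183956, -0.046153))
  m=0: (-0.050363, -0.000000) × (-0.451693, 0.000000) = (0.022749, 0.000000)  (running Σ = (0.206704, -0.046153))
  m=1: (-0.345615, -0.231455) × (0.134050, -0.080116) = (-0.064873, -0.003337)  (running Σ = (0.141831, -0.049491))
  m=2: (-0.031968, -0.077636) × (0.257222, -0.478306) = (-0.045356, -0.004679)  (running Σ = (0.096475, -0.054170))
  m=3: (-0.073763, 0.364854) × (-0.020274, -0.447431) = (0.164743, 0.025607)  (running Σ = (0.261218, -0.028563))
  m=4: (-0.340566, 0.337733) × (-0.121404, -0.183705) = (0.103389, 0.021562)  (running Σ = (0.364607, -0.007002))
  m=5: (-0.316915, 0.061320) × (-0.067594, -0.032496) = (0.023414, 0.006154)  (running Σ = (0.388021, -0.000848))
  m=6: (-0.131531, -0.055450) × (-0.018361, 0.001667) = (0.002508, 0.000799)  (running Σ = (0.390529, -0.000049))
  m=7: (-0.023505, -0.035741) × (-0.002597, 0.001891) = (0.000129, 0.000048)  (running Σ = (0.390657, -0.000001))
  m=8: (0.000066, -0.007874) × (-0.000138, 0.000325) = (0.000003, 0.000001)  (running Σ = (0.390660, -0.000000))
Accumulated sum (0.390660, -0.000000); after 4π/(2l+1) scaling, (0.288775, -0.000000) ⇒ P_8 = 0.288775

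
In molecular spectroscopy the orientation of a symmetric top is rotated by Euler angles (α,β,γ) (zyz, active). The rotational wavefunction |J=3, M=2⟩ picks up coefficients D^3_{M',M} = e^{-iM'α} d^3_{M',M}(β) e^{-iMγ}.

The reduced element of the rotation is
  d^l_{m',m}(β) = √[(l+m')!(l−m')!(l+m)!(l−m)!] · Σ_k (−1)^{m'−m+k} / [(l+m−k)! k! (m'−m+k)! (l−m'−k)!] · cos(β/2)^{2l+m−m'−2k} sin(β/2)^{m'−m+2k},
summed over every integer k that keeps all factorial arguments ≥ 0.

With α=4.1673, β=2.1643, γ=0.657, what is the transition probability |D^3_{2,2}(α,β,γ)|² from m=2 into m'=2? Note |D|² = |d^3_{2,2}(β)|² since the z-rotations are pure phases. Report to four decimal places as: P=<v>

P=0.0319

D^3_{2,2}(4.1673,2.1643,0.6570) = e^{-i·2·4.1673}·d^3_{2,2}(2.1643)·e^{-i·2·0.6570}. Compute d first:
With c≡cos(β/2)=0.469431 and s≡sin(β/2)=0.882969, N=[120·1·120·1]^{1/2}=120.000000
Admissible k: 0..1 (factorial args all ≥0)
  k=0: (−1)^0·120.0000/(120)·0.4694^6·0.8830^0 = +0.010701
  k=1: (−1)^1·120.0000/(24)·0.4694^4·0.8830^2 = -0.189299
d^3_{2,2}(2.1643) = +0.010701 -0.189299 = -0.178598
|D^3_{2,2}|² = |d^3_{2,2}(β)|² = (-0.178598)² = 0.031897 (the z-rotation phases have unit modulus)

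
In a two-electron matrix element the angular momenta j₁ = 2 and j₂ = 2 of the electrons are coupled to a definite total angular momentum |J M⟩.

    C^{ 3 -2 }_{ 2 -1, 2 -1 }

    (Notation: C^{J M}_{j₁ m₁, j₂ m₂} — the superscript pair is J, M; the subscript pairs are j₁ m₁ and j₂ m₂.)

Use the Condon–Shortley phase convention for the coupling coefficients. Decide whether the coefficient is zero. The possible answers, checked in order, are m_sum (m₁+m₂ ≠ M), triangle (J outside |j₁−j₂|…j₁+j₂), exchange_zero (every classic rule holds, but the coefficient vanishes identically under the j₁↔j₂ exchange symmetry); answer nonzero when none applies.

m-sum: m₁+m₂ = -1+(-1) = -2, M = -2  ✓
triangle: |j₁−j₂| = 0 ≤ J = 3 ≤ j₁+j₂ = 4  ✓
exchange: j₁=j₂ and m₁=m₂, and (−1)^(j₁+j₂−J) = (−1)^1 = −1 forces ⟨j₁m₁;j₂m₂|JM⟩ = −⟨j₂m₂;j₁m₁|JM⟩ = −⟨j₁m₁;j₂m₂|JM⟩ ⇒ the coefficient vanishes identically
Racah sum check: Σ_k collapses to 0 ⇒ CG = 0

exchange_zero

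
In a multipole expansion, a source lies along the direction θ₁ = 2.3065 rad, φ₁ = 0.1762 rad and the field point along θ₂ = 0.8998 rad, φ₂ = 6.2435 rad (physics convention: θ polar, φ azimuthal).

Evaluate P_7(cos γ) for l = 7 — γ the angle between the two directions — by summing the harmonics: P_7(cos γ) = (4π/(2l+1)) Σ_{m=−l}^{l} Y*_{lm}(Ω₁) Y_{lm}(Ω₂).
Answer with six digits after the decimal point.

-0.264809

Addition theorem: P_7(cos γ) = (4π/15) Σ_m Y*_{lm}(Ω₁) Y_{lm}(Ω₂), m = −7…7:
  [-7]  conj(Y_{7,-7})(Ω₁) = 0.02037 + 0.05808j ; Y_{7,-7}(Ω₂) = 0.08693 + 0.02479j ; Δ = 0.00033 + 0.00555j
  [-6]  conj(Y_{7,-6})(Ω₁) = -0.10242 - 0.18157j ; Y_{7,-6}(Ω₂) = 0.26092 + 0.06333j ; Δ = -0.01523 - 0.05386j
  [-5]  conj(Y_{7,-5})(Ω₁) = 0.25388 + 0.30774j ; Y_{7,-5}(Ω₂) = 0.42677 + 0.08581j ; Δ = 0.08194 + 0.15312j
  [-4]  conj(Y_{7,-4})(Ω₁) = -0.32355 - 0.27519j ; Y_{7,-4}(Ω₂) = 0.34342 + 0.05498j ; Δ = -0.09598 - 0.11229j
  [-3]  conj(Y_{7,-3})(Ω₁) = 0.08882 + 0.05188j ; Y_{7,-3}(Ω₂) = -0.06033 - 0.00722j ; Δ = -0.00498 - 0.00377j
  [-2]  conj(Y_{7,-2})(Ω₁) = 0.29981 + 0.11025j ; Y_{7,-2}(Ω₂) = -0.36603 - 0.02911j ; Δ = -0.10653 - 0.04908j
  [-1]  conj(Y_{7,-1})(Ω₁) = -0.25241 - 0.04494j ; Y_{7,-1}(Ω₂) = -0.10013 - 0.00398j ; Δ = 0.02509 + 0.00550j
  [+0]  conj(Y_{7,0})(Ω₁) = -0.25165 + 0.00000j ; Y_{7,0}(Ω₂) = 0.33931 + 0.00000j ; Δ = -0.08539 + 0.00000j
  [+1]  conj(Y_{7,1})(Ω₁) = 0.25241 - 0.04494j ; Y_{7,1}(Ω₂) = 0.10013 - 0.00398j ; Δ = 0.02509 - 0.00550j
  [+2]  conj(Y_{7,2})(Ω₁) = 0.29981 - 0.11025j ; Y_{7,2}(Ω₂) = -0.36603 + 0.02911j ; Δ = -0.10653 + 0.04908j
  [+3]  conj(Y_{7,3})(Ω₁) = -0.08882 + 0.05188j ; Y_{7,3}(Ω₂) = 0.06033 - 0.00722j ; Δ = -0.00498 + 0.00377j
  [+4]  conj(Y_{7,4})(Ω₁) = -0.32355 + 0.27519j ; Y_{7,4}(Ω₂) = 0.34342 - 0.05498j ; Δ = -0.09598 + 0.11229j
  [+5]  conj(Y_{7,5})(Ω₁) = -0.25388 + 0.30774j ; Y_{7,5}(Ω₂) = -0.42677 + 0.08581j ; Δ = 0.08194 - 0.15312j
  [+6]  conj(Y_{7,6})(Ω₁) = -0.10242 + 0.18157j ; Y_{7,6}(Ω₂) = 0.26092 - 0.06333j ; Δ = -0.01523 + 0.05386j
  [+7]  conj(Y_{7,7})(Ω₁) = -0.02037 + 0.05808j ; Y_{7,7}(Ω₂) = -0.08693 + 0.02479j ; Δ = 0.00033 - 0.00555j
Σ over m = -0.31609 + 0.00000j; ×(4π/15) → -0.26481 + 0.00000j. Real part: -0.264809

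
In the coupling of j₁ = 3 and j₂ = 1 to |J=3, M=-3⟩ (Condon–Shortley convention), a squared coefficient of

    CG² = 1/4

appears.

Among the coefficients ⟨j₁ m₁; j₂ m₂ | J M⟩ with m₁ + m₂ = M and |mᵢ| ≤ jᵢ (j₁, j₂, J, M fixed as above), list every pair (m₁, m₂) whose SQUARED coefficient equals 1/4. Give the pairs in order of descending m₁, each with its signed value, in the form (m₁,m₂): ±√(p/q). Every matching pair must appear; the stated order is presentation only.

(-2,-1): +√(1/4)

Admissible pairs with m₁+m₂ = M = -3: (-3,0), (-2,-1)
  (m₁,m₂)=(-2,-1): CG² = 1/4, CG = +√(1/4)   ← matches the target
  (m₁,m₂)=(-3,0): CG² = 3/4, CG = −√(3/4)
Pairs with CG² = 1/4: (-2,-1): +√(1/4)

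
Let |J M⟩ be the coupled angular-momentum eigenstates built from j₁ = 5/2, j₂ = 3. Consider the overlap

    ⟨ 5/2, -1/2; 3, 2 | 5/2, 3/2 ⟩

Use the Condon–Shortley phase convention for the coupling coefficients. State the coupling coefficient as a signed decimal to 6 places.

j₁+j₂−J=3  J+j₁−j₂=2  J−j₁+j₂=3  j₁+j₂+J+1=9
(j₁±m₁, j₂±m₂, J±M) = (2,3,5,1,4,1)
P² = 288/7
sum k=2..3:
  [2] +1/12 = 1/12
  [3] −1/24 = -1/24
S = 1/24
C² = P²·S² = 1/14 ; C = +0.267261

+0.267261  (= +√(1/14))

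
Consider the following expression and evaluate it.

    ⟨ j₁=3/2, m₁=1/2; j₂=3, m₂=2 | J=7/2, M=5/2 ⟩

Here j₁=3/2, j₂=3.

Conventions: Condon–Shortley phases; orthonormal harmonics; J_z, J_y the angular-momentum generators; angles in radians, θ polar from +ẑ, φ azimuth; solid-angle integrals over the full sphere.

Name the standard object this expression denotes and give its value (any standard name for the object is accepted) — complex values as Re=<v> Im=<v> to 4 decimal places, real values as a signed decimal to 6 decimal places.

Clebsch–Gordan coefficient, −√(1/7) ≈ -0.377964

This is a Clebsch–Gordan (vector-coupling) coefficient.
triangle: 1!*2!*5!/9! = 240/362880
(j±m)!: 2!*1!*5!*1!*6!*1! = 172800
prefactor² = (2J+1)*Δ*N² = 6400/7
  k=0: +1/(0!*1!*1!*5!*1!*0!) = 1/120
  k=1: −1/(1!*0!*0!*4!*2!*1!) = -1/48
Σ = -1/80  ⇒  CG² = 6400/7*(-1/80)² = 1/7
CG = −√(1/7) = -0.377964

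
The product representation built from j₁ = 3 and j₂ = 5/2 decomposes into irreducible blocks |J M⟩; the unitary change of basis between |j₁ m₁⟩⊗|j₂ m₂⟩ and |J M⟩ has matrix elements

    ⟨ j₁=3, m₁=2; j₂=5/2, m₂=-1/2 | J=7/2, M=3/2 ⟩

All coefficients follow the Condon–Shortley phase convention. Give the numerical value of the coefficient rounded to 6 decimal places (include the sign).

+√(2/21) ≈ +0.308607

√[8·2!4!3!/10! · 5!1!2!3!5!2!] = √(1536/7)
  +(−1)^0/∏(0,2,1,2,3,1)! = 1/24  (running 1/24)
  +(−1)^1/∏(1,1,0,1,4,2)! = -1/48  (running 1/48)
⟨..|..⟩ = √(1536/7)·(1/48) = +0.308607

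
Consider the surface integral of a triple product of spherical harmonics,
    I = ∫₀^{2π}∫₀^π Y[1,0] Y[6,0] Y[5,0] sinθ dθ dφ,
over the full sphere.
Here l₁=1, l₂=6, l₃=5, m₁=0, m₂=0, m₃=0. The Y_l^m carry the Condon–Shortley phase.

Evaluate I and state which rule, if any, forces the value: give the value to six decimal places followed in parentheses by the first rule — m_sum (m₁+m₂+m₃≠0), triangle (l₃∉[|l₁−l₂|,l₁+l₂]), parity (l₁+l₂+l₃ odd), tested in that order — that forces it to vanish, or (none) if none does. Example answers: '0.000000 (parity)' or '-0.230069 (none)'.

Checks pass: Σm=0; 12 even; l₃=5∈[5,7].
(2·1+1)(2·6+1)(2·5+1) = 429
Δ: 2! 0! 10! / 13! → 1/858
sum: t=1:−1/14400 = -1/14400
3j²(1 6 5; 0 0 0) = Δ·Π!·Σ² = 6/143  (sign +1)
(m-triple is (0,0,0) — same symbol as above.)
combine: 4πI² = 429·6/143·6/143 = 108/143
take √, sign +1: I = 0.24515397
No selection rule forces the value: the integral is nonzero (none).

0.245154 (none)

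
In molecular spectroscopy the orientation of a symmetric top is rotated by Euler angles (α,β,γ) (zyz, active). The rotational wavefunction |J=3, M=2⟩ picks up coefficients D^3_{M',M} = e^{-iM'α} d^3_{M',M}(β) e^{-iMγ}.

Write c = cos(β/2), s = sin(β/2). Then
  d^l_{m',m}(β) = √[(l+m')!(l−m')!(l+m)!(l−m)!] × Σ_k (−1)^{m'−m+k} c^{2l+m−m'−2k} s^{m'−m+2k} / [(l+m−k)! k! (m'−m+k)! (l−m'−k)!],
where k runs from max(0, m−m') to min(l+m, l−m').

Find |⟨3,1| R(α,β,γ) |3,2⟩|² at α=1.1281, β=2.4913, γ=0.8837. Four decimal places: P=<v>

P=0.0274

First d^3_{1,2}(β=2.4913), then the phase factors e^{-i(1)α} and e^{-i(2)γ}:
With c≡cos(β/2)=0.319447 and s≡sin(β/2)=0.947604, N=[24·2·120·1]^{1/2}=75.894664
The bounds max(0,m−m')=1 and min(l+m,l−m')=2 give 2 terms
  k=1: (−1)^0·75.8947/(24)·0.3194^5·0.9476^1 = +0.009968
  k=2: (−1)^1·75.8947/(12)·0.3194^3·0.9476^3 = -0.175432
d^3_{1,2}(2.4913) = +0.009968 -0.175432 = -0.165464
|D^3_{1,2}|² = |d^3_{1,2}(β)|² = (-0.165464)² = 0.027378 (the z-rotation phases have unit modulus)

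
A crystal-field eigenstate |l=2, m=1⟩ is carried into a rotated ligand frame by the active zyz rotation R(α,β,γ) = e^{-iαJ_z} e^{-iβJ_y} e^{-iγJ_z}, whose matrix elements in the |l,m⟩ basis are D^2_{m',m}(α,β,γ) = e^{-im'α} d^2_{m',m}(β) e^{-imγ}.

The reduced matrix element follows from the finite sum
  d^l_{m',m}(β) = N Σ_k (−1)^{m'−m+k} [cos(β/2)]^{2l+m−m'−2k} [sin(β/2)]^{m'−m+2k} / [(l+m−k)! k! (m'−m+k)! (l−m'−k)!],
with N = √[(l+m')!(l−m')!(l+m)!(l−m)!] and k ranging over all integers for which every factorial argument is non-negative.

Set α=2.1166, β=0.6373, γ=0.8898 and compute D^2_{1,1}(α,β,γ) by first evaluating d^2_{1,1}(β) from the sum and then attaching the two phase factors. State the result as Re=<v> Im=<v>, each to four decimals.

Re=-0.5428 Im=-0.0738

Split into d^2_{1,1}(β=0.6373) × two z-phases.
c=cos(0.637300/2)=0.949659, s=sin(0.637300/2)=0.313285; N=√[6·1·6·1]=6.000000
Admissible k: 0..1 (factorial args all ≥0)
  k=0: (−1)^0·6.0000/(6)·0.9497^4·0.3133^0 = +0.813338
  k=1: (−1)^1·6.0000/(2)·0.9497^2·0.3133^2 = -0.265543
d^2_{1,1}(0.6373) = +0.813338 -0.265543 = +0.547795
Phases: e^{-i·(1)·2.1166}=-0.519105-0.854710i, e^{-i·(1)·0.8898}=+0.629567-0.776946i ⇒ D=-0.542796-0.073832i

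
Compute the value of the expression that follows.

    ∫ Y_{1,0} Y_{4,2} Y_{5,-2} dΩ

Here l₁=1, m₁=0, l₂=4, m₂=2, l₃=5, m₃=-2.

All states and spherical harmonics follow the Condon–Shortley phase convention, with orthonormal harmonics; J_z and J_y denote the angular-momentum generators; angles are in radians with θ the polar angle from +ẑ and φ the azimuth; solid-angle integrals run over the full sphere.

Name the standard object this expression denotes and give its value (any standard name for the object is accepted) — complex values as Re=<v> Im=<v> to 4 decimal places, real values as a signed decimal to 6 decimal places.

Gaunt coefficient, +0.225034

This is a Gaunt coefficient — the integral of a triple product of spherical harmonics over the sphere.
Rules hold: Σm=0, L=10 even, 3≤5≤5.
N = 3·9·11 = 297
Δ = 0!·2!·8!/11! = 1/495
Racah Σ t=0..0: t=0:+1/576 = 1/576
⇒ 3j(1 4 5; 0 0 0)² = 5/99, sgn -1
Racah Σ t=0..0: t=0:+1/1440 = 1/1440
⇒ 3j(1 4 5; 0 2 -2)² = 7/165, sgn -1
4πI² = N·(3j₀)²·(3jₘ)² = 7/11
I = +1·√(0.636364/4π) = 0.22503380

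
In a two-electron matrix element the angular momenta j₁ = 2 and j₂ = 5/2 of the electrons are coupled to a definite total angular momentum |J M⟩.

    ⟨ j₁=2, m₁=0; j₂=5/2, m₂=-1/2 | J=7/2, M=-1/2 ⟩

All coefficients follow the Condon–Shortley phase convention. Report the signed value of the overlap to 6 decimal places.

√[8·1!3!4!/9! · 2!2!2!3!3!4!] = √(768/35)
  +(−1)^0/∏(0,1,2,2,1,2)! = 1/8  (running 1/8)
  +(−1)^1/∏(1,0,1,1,2,3)! = -1/12  (running 1/24)
⟨..|..⟩ = √(768/35)·(1/24) = +0.195180

+√(4/105) = +0.195180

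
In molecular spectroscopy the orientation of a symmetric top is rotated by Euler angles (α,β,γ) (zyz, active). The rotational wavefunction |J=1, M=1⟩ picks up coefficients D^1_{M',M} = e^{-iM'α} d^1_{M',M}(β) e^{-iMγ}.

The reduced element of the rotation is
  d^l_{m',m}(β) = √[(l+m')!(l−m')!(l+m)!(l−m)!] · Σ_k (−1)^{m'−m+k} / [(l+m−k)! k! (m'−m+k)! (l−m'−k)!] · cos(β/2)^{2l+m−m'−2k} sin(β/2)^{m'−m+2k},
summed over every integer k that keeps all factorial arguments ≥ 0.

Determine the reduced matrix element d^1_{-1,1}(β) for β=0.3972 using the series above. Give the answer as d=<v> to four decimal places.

d=0.0389

d^1_{-1,1}(β=0.3972) via the finite sum:
c=cos(0.397200/2)=0.980344, s=sin(0.397200/2)=0.197297; N=√[1·2·2·1]=2.000000
k: max(0,(1)−(-1))=2 … min(1+(1),1−(-1))=2
  k=2: (−1)^0·2.0000/(2)·0.9803^0·0.1973^2 = +0.038926
d^1_{-1,1}(0.3972) = +0.038926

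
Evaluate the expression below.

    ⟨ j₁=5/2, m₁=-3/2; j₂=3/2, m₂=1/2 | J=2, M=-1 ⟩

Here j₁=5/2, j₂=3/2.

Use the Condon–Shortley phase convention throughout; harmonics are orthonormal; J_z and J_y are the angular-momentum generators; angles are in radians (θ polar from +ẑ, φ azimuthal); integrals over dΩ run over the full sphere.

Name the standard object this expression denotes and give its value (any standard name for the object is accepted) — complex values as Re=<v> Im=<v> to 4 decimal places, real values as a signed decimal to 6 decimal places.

Clebsch–Gordan coefficient, +√(1/42) ≈ +0.154303

This is a Clebsch–Gordan (vector-coupling) coefficient.
√[5·2!3!1!/7! · 1!4!2!1!1!3!] = √(24/7)
  +(−1)^1/∏(1,1,3,1,0,0)! = -1/6  (running -1/6)
  +(−1)^2/∏(2,0,2,0,1,1)! = 1/4  (running 1/12)
⟨..|..⟩ = √(24/7)·(1/12) = +0.154303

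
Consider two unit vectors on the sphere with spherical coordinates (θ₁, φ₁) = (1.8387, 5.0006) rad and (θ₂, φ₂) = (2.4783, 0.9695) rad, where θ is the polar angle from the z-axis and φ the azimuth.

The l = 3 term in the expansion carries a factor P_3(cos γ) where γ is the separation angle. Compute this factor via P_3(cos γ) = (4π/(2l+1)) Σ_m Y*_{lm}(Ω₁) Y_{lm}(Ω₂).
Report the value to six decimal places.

0.236733

Term-by-term m-sum for l=3 (normalisation 4π/7 = 1.795196):
  m=-3: Y*=-0.28467 + 0.24279j  Y=-0.09475 - 0.02250j  product 0.03244 - 0.01660j
  m=-2: Y*=0.21092 + 0.13711j  Y=0.10989 + 0.28483j  product -0.01588 + 0.07514j
  m=-1: Y*=-0.05755 + 0.19411j  Y=0.23690 - 0.34531j  product 0.05340 + 0.06586j
  m=+0: Y*=0.26174 + 0.00000j  Y=-0.03072 + 0.00000j  product -0.00804 + 0.00000j
  m=+1: Y*=0.05755 + 0.19411j  Y=-0.23690 - 0.34531j  product 0.05340 - 0.06586j
  m=+2: Y*=0.21092 - 0.13711j  Y=0.10989 - 0.28483j  product -0.01588 - 0.07514j
  m=+3: Y*=0.28467 + 0.24279j  Y=0.09475 - 0.02250j  product 0.03244 + 0.01660j
Accumulated sum 0.13187 - 0.00000j; after 4π/(2l+1) scaling, 0.23673 - 0.00000j ⇒ P_3 = 0.236733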